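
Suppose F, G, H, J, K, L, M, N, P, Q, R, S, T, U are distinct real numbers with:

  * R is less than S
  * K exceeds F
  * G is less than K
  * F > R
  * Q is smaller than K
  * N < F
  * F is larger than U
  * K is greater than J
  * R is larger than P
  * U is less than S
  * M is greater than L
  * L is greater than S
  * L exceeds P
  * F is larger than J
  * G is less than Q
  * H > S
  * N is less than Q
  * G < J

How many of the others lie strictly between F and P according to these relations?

1

The relations place P below F. An element lies strictly between them when it is forced above P and also forced below F.
Above P: {R, S, L, M, H, K}. Below F: {U, N, R, G, J}.
Intersection: {R} — 1.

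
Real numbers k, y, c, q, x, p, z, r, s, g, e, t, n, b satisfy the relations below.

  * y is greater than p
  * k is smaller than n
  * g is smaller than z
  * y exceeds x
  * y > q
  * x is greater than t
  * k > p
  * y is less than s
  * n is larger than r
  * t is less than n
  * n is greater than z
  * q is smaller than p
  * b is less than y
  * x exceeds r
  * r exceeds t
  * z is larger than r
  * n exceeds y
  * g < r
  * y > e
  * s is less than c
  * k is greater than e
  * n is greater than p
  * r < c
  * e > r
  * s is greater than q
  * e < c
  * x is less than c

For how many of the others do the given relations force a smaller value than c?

10

The elements the relations force below c are t, q, b, g, p, r, x, e, y, s — no chain reaches any other.
That is 10.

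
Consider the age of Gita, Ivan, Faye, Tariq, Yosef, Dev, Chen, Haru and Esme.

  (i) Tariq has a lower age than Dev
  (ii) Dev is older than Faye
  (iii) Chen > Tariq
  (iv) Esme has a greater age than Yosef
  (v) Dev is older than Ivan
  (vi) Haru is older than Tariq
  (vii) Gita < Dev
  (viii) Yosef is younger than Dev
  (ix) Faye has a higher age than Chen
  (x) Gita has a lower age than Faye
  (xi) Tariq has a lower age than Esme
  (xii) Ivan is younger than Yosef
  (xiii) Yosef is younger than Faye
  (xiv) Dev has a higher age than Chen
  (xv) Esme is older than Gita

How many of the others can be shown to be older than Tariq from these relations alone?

5

The elements the relations force above Tariq are Chen, Esme, Faye, Haru, Dev — no chain reaches any other.
That is 5.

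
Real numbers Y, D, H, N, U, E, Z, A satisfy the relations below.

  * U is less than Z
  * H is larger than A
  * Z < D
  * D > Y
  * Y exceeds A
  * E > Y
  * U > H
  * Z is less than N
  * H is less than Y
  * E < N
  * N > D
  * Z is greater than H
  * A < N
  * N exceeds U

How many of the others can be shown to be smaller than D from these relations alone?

5

Directly below D: Z, Y.
One step further: A, H, U (5 so far).
Nothing else is reachable below D; 5 in all.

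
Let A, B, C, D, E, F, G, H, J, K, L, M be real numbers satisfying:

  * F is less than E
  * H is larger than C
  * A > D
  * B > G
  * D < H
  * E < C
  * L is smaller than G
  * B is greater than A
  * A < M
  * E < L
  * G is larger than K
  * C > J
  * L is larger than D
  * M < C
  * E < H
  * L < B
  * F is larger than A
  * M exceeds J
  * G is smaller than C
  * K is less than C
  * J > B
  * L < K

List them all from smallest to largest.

D < A < F < E < L < K < G < B < J < M < C < H

The consecutive links are each given: D < A; A < F; F < E; E < L; L < K; K < G; G < B; B < J; J < M; M < C; C < H.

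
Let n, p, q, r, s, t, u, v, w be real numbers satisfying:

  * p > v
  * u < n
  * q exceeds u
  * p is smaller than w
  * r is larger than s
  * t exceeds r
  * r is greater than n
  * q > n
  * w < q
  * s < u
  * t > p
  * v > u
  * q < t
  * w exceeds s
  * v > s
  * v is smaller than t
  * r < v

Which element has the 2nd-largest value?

q

Chaining the given pairs: s < u < n < r < v < p < w < q < t.
Counting 2 from the largest end gives q.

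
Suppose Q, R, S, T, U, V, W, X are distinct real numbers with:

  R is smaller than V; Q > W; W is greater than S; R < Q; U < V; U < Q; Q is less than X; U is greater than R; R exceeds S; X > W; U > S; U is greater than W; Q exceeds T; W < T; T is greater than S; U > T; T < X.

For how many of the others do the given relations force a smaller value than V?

5

Directly below V: R, U.
One step further: S, W, T (5 so far).
Nothing else is reachable below V; 5 in all.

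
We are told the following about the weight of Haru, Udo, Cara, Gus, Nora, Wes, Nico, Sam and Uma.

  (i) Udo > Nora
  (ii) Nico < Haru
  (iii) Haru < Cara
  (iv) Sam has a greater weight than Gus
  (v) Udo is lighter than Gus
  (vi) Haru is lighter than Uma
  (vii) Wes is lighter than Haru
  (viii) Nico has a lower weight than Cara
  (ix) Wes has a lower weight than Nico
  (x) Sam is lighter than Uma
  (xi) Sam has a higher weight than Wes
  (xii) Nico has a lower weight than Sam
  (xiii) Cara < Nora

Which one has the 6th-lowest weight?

Udo

Piecing the relations together gives one ordering: Wes < Nico < Haru < Cara < Nora < Udo < Gus < Sam < Uma.
Counting 6 from the smallest end gives Udo.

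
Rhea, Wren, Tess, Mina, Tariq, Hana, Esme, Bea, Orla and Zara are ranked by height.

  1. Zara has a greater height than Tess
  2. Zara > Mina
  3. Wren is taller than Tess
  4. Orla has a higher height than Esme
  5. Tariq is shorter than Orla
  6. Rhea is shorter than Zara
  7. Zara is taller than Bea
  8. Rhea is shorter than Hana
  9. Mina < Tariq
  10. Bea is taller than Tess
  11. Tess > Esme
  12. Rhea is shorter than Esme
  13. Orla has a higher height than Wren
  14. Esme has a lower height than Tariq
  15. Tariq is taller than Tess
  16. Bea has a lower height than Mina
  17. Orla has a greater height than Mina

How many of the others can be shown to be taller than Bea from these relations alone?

The elements the relations force above Bea are Mina, Zara, Tariq, Orla — no chain reaches any other.
That is 4.

4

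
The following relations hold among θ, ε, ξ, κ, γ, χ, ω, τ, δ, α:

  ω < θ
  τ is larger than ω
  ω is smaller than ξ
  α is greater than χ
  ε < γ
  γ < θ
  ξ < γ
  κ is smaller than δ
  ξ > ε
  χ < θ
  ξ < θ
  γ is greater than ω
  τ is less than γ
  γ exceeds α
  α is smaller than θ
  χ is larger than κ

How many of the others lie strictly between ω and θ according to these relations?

Chaining upward from ω reaches: τ, ξ, γ.
Chaining downward from θ reaches: κ, χ, α, ε, τ, ξ, γ.
Strictly between ω and θ are those in both lists: τ, ξ, γ — 3 elements.

3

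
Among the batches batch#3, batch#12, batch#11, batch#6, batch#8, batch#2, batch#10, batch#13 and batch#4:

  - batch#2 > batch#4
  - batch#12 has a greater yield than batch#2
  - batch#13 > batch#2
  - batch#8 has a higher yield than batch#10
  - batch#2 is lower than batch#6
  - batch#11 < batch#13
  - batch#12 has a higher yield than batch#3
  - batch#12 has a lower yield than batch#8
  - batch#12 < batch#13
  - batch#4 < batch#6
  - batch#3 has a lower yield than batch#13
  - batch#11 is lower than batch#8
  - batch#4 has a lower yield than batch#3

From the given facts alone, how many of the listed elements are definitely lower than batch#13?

5

The elements the relations force below batch#13 are batch#4, batch#2, batch#3, batch#12, batch#11 — no chain reaches any other.
That is 5.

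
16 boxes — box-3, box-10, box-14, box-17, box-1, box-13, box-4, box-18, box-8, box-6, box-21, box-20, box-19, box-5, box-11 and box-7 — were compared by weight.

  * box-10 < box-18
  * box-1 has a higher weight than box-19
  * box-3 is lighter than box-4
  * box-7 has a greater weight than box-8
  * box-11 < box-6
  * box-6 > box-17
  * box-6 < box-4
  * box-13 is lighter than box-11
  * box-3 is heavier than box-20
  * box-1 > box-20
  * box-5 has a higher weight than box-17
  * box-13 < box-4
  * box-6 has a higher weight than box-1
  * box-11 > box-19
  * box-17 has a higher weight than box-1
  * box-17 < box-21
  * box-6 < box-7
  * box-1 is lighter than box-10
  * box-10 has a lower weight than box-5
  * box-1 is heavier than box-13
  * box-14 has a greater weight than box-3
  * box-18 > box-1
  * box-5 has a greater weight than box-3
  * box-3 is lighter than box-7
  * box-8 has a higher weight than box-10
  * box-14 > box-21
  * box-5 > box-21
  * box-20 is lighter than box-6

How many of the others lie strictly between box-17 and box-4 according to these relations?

1

Chaining upward from box-17 reaches: box-21, box-14, box-6, box-5, box-7.
Chaining downward from box-4 reaches: box-20, box-13, box-19, box-1, box-3, box-11, box-6.
Strictly between box-17 and box-4 are those in both lists: box-6 — 1 element.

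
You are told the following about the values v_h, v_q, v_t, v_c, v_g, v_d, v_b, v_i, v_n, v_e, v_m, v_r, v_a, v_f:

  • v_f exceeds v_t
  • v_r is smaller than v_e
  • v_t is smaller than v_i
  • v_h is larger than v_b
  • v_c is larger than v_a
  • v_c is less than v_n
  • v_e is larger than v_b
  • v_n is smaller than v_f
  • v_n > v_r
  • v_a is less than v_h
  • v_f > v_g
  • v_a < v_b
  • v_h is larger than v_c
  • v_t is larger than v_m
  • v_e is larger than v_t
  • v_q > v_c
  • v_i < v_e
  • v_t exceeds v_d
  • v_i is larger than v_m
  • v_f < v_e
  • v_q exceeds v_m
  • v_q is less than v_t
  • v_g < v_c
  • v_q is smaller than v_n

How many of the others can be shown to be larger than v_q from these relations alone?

From v_q the given relations immediately reach v_n, v_t.
From those, v_i, v_f, v_e — 5 in total.
No other element is forced above v_q by the given relations, so the count is 5.

5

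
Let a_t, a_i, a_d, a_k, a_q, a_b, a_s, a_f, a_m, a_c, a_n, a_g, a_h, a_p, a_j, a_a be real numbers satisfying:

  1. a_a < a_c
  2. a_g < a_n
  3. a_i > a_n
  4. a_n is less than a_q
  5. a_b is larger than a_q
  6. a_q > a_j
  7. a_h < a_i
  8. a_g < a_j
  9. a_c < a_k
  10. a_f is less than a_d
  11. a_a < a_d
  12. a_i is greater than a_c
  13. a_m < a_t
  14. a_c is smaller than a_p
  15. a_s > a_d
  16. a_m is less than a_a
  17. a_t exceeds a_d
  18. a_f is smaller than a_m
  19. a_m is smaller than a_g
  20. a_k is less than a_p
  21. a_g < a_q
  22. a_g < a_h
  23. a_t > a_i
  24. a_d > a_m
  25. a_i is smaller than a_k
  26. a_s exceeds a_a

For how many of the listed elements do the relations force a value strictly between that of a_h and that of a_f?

Chaining upward from a_f reaches: a_m, a_a, a_g, a_d, a_n, a_j, a_q, a_s, a_c, a_i, a_t, a_k, a_p, a_b.
Chaining downward from a_h reaches: a_m, a_g.
Strictly between a_f and a_h are those in both lists: a_m, a_g — 2 elements.

2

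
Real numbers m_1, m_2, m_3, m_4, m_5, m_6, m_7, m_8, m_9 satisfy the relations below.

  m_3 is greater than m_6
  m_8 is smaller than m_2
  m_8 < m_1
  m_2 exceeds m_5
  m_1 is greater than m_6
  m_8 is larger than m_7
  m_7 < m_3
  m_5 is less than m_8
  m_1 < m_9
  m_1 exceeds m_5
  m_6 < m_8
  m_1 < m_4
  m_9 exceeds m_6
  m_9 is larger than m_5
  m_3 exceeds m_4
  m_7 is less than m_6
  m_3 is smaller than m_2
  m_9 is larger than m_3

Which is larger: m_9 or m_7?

m_7 < m_6 and m_6 < m_8 give m_7 < m_8.
Then m_8 < m_1 extends the chain to m_1.
With m_1 < m_4: m_7 < m_6 < m_8 < m_1 < m_4.
Then m_4 < m_3 extends the chain to m_3.
With m_3 < m_9: m_7 < m_6 < m_8 < m_1 < m_4 < m_3 < m_9.
So m_7 < m_9; m_9 is the larger of the two.

m_9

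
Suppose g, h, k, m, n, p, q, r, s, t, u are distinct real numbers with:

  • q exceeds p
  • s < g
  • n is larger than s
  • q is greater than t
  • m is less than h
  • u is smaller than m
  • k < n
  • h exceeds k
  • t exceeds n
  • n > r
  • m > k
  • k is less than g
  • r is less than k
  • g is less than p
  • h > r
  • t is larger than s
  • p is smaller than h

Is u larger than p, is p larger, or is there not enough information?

undetermined

Following every chain through u: above u we get m, h.
p is not reached, and no chain runs the other way from p to u.
So the given relations leave the order of u and p undetermined.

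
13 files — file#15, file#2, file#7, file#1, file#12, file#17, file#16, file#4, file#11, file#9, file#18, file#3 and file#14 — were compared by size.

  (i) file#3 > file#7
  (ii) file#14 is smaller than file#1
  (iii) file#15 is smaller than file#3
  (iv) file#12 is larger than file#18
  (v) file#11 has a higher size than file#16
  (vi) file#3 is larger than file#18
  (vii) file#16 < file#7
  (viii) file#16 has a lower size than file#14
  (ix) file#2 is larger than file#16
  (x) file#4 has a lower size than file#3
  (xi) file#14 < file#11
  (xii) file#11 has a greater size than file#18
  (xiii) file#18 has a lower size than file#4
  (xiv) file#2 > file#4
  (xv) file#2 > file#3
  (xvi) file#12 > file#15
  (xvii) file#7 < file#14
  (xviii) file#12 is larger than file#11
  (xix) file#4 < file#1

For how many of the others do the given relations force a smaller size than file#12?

6

The elements the relations force below file#12 are file#16, file#18, file#7, file#15, file#14, file#11 — no chain reaches any other.
That is 6.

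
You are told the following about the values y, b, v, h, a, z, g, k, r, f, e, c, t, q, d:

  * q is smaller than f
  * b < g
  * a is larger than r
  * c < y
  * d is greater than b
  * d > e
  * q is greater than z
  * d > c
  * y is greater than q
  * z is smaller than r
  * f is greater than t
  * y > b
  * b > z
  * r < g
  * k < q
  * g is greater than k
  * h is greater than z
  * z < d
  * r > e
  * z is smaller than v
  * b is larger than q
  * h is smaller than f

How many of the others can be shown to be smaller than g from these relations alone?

The elements the relations force below g are k, z, e, q, b, r — no chain reaches any other.
That is 6.

6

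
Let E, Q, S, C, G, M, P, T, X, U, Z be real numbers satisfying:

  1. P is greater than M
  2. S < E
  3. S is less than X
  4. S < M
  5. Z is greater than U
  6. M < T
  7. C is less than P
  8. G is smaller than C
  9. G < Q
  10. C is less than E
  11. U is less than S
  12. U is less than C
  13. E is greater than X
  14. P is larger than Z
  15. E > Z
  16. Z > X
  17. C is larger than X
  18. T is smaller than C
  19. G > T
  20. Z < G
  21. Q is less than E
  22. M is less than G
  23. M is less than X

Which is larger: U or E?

U < S and S < M give U < M.
With M < X: U < S < M < X.
Then X < Z extends the chain to Z.
With Z < G: U < S < M < X < Z < G.
With G < Q: U < S < M < X < Z < G < Q.
Then Q < E extends the chain to E.
So U < E; E is the larger of the two.

E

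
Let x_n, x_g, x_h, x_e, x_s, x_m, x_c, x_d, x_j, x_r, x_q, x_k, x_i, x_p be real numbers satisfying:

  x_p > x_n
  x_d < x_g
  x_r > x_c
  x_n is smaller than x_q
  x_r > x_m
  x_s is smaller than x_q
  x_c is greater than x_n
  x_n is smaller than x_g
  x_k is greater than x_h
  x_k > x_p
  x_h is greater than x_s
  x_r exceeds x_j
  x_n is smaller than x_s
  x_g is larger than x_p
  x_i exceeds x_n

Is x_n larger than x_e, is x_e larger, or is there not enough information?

Following every chain through x_n: above x_n we get x_s, x_c, x_p, x_h, x_r, x_i, x_g, x_q, x_k.
x_e is not reached, and no chain runs the other way from x_e to x_n.
So the given relations leave the order of x_n and x_e undetermined.

undetermined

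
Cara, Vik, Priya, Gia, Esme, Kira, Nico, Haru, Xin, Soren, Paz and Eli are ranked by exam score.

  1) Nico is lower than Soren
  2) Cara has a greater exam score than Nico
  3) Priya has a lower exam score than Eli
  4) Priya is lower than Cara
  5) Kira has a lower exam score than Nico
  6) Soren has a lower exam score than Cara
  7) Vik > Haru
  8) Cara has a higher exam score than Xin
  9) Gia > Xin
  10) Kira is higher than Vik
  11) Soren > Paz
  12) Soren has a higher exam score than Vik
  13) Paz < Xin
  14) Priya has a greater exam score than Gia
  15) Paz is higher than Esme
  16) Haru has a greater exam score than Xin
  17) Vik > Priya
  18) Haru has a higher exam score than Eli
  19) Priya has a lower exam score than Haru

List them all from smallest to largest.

The consecutive links are each given: Esme < Paz; Paz < Xin; Xin < Gia; Gia < Priya; Priya < Eli; Eli < Haru; Haru < Vik; Vik < Kira; Kira < Nico; Nico < Soren; Soren < Cara.

Esme < Paz < Xin < Gia < Priya < Eli < Haru < Vik < Kira < Nico < Soren < Cara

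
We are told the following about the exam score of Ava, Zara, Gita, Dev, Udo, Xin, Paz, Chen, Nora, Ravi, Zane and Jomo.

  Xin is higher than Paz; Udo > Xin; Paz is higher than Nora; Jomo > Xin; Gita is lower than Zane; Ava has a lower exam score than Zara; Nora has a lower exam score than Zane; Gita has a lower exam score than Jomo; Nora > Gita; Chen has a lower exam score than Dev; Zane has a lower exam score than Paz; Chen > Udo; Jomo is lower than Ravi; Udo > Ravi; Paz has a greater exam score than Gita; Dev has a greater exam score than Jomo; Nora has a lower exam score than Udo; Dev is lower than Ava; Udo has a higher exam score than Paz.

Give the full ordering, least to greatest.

Gita < Nora < Zane < Paz < Xin < Jomo < Ravi < Udo < Chen < Dev < Ava < Zara

Nothing is placed below Gita, so it is least; from there Gita < Nora; Nora < Zane; Zane < Paz; Paz < Xin; Xin < Jomo; Jomo < Ravi; Ravi < Udo; Udo < Chen; Chen < Dev; Dev < Ava; Ava < Zara, each given directly.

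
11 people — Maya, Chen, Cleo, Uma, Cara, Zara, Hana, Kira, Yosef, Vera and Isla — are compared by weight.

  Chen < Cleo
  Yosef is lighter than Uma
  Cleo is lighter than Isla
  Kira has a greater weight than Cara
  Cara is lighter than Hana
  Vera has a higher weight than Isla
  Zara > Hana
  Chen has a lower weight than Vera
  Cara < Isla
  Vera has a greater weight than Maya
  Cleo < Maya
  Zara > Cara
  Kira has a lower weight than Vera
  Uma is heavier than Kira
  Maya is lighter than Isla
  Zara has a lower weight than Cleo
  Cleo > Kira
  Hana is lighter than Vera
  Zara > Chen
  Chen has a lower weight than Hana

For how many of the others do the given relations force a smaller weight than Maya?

6

Directly below Maya: Cleo.
One step further: Kira, Chen, Zara (4 so far).
One step further: Cara, Hana (6 so far).
No other element is forced below Maya by the given relations, so the count is 6.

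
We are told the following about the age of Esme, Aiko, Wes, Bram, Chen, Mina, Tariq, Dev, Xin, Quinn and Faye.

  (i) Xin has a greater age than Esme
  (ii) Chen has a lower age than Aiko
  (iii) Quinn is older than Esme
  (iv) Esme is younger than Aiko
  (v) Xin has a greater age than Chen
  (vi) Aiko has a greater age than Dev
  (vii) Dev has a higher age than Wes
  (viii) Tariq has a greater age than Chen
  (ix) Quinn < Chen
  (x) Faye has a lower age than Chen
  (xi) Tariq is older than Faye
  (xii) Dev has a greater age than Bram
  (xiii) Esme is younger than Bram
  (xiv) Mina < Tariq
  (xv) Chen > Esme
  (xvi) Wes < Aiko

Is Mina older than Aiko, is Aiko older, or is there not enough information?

Following every chain through Aiko: below Aiko we get Faye, Esme, Wes, Quinn, Bram, Dev, Chen.
Mina is not reached, and no chain runs the other way from Mina to Aiko.
So the given relations leave the order of Aiko and Mina undetermined.

undetermined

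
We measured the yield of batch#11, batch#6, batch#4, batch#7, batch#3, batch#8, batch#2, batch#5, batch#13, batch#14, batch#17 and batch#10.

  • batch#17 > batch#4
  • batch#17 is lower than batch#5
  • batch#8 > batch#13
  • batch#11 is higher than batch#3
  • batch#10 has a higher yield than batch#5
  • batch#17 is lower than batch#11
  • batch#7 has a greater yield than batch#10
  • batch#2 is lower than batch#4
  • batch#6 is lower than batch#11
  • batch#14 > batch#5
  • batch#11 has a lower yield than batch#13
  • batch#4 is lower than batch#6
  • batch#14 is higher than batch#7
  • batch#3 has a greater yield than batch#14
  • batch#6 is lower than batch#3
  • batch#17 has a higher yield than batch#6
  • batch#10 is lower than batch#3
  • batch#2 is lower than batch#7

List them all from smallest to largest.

Each adjacent pair is fixed by a given relation: batch#2 < batch#4; batch#4 < batch#6; batch#6 < batch#17; batch#17 < batch#5; batch#5 < batch#10; batch#10 < batch#7; batch#7 < batch#14; batch#14 < batch#3; batch#3 < batch#11; batch#11 < batch#13; batch#13 < batch#8. Chaining them end to end gives the full order.

batch#2 < batch#4 < batch#6 < batch#17 < batch#5 < batch#10 < batch#7 < batch#14 < batch#3 < batch#11 < batch#13 < batch#8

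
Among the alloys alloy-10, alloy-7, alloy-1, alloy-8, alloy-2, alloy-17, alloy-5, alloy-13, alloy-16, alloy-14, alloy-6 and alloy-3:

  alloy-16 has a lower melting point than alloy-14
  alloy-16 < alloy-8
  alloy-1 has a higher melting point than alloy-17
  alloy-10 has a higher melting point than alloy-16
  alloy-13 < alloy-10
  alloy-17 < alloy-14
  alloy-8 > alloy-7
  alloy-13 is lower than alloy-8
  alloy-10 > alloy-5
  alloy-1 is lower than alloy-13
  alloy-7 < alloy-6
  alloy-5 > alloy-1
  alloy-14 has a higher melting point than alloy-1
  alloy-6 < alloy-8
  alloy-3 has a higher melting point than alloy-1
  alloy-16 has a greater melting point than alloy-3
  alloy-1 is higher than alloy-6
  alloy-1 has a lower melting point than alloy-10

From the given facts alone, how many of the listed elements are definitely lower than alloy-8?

From alloy-8 the given relations immediately reach alloy-7, alloy-6, alloy-16, alloy-13.
From those, alloy-1, alloy-3 — 6 in total.
From those, alloy-17 — 7 in total.
Nothing else is reachable below alloy-8; 7 in all.

7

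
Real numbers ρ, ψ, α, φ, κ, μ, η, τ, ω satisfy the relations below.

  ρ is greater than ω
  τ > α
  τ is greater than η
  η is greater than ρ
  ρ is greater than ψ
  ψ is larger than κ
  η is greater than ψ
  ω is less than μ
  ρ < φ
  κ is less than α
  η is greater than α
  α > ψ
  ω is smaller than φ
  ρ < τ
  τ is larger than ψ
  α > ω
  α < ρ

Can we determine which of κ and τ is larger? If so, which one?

τ

κ < ψ and ψ < α give κ < α.
With α < ρ: κ < ψ < α < ρ.
Then ρ < τ extends the chain to τ.
So τ is larger.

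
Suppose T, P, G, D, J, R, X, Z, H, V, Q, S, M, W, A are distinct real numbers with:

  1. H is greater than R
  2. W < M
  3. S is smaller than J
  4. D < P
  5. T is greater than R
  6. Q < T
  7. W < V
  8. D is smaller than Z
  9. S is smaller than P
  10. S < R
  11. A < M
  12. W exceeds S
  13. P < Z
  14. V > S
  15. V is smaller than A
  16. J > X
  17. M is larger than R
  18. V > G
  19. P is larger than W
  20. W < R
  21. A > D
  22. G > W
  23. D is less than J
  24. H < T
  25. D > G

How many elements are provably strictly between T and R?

1

The relations place R below T. An element lies strictly between them when it is forced above R and also forced below T.
Above R: {H, M}. Below T: {Q, S, W, H}.
Intersection: {H} — 1.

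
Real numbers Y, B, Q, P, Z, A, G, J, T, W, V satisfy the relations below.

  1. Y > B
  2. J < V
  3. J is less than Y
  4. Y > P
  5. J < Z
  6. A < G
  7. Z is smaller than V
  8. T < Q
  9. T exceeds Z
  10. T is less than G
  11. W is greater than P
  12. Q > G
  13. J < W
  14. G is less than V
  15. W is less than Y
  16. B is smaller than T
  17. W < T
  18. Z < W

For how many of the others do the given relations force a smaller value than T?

Directly below T: Z, W, B.
One step further: J, P (5 so far).
Nothing else is reachable below T; 5 in all.

5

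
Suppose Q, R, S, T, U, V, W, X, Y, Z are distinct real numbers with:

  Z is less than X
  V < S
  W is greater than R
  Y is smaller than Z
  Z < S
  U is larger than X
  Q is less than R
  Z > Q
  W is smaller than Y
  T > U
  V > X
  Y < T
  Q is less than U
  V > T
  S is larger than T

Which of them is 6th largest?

Chaining the given pairs: Q < R < W < Y < Z < X < U < T < V < S.
Counting 6 from the largest end gives Z.

Z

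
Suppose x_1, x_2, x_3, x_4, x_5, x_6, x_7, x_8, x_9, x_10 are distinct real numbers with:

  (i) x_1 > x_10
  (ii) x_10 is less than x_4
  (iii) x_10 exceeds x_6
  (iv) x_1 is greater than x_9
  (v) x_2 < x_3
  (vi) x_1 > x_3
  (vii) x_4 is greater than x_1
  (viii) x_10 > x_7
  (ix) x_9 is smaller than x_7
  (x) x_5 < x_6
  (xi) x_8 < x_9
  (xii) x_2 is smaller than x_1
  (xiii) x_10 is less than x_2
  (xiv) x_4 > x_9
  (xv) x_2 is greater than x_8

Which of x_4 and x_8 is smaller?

x_8

The relevant relations are x_8 < x_9; x_9 < x_7; x_7 < x_10; x_10 < x_2; x_2 < x_3; x_3 < x_1; x_1 < x_4.
Together: x_8 < x_9 < x_7 < x_10 < x_2 < x_3 < x_1 < x_4.
So x_8 < x_4; x_8 is the smaller of the two.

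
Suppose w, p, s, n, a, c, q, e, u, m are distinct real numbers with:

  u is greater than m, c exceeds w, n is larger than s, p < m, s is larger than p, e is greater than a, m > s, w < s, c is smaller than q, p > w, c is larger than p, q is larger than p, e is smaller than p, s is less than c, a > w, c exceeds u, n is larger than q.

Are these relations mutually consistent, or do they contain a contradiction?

consistent

The single ordering w < a < e < p < s < m < u < c < q < n satisfies every listed relation, so no contradiction arises.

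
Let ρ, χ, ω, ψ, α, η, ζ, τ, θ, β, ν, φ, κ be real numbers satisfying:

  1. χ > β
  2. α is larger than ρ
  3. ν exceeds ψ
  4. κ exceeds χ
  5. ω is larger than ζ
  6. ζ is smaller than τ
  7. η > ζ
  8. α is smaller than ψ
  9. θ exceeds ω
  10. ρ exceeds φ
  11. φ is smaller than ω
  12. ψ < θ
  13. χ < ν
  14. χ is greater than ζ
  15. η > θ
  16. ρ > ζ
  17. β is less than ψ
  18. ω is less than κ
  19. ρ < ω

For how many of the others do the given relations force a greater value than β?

6

The elements the relations force above β are χ, κ, ψ, θ, η, ν — no chain reaches any other.
That is 6.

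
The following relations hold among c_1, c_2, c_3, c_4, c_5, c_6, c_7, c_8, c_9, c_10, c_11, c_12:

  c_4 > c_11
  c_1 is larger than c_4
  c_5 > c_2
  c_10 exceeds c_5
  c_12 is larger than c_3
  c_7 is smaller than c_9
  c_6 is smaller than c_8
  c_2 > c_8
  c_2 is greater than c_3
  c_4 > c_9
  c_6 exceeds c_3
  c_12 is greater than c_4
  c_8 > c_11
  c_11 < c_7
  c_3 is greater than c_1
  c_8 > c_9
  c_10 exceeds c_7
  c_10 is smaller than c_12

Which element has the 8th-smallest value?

Piecing the relations together gives one ordering: c_11 < c_7 < c_9 < c_4 < c_1 < c_3 < c_6 < c_8 < c_2 < c_5 < c_10 < c_12.
Counting 8 from the smallest end gives c_8.

c_8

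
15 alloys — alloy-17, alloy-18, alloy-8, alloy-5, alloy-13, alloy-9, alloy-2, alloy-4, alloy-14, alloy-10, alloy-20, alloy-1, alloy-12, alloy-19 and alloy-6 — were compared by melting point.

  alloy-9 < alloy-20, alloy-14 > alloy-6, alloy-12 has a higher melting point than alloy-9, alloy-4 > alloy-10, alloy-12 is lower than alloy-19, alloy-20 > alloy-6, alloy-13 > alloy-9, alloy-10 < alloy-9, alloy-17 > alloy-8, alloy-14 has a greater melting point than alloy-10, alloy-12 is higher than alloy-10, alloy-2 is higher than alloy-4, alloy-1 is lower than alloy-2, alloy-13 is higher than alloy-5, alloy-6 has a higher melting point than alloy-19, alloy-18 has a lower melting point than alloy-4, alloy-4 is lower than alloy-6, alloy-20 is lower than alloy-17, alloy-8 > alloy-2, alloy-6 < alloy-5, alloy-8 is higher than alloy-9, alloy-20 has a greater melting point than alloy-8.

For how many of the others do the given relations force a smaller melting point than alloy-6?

6

Directly below alloy-6: alloy-4, alloy-19.
One step further: alloy-10, alloy-18, alloy-12 (5 so far).
One step further: alloy-9 (6 so far).
Nothing else is reachable below alloy-6; 6 in all.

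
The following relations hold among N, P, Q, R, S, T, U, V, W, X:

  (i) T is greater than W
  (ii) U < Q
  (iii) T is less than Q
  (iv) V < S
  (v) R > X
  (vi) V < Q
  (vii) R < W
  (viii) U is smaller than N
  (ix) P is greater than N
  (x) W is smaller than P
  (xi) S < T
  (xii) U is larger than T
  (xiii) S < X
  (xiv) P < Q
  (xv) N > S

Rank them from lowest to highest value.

The consecutive links are each given: V < S; S < X; X < R; R < W; W < T; T < U; U < N; N < P; P < Q.

V < S < X < R < W < T < U < N < P < Q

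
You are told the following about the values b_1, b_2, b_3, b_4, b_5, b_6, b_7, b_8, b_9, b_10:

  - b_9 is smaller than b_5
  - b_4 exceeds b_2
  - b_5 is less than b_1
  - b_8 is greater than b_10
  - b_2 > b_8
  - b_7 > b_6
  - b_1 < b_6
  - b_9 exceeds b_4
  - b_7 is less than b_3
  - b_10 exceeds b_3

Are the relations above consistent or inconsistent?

Chaining the given relations yields b_9 < b_5 < b_1 < b_6 < b_7 < b_3 < b_10 < b_8 < b_2 < b_4, so b_9 < b_4. But one relation states b_4 < b_9. These cannot both hold.

inconsistent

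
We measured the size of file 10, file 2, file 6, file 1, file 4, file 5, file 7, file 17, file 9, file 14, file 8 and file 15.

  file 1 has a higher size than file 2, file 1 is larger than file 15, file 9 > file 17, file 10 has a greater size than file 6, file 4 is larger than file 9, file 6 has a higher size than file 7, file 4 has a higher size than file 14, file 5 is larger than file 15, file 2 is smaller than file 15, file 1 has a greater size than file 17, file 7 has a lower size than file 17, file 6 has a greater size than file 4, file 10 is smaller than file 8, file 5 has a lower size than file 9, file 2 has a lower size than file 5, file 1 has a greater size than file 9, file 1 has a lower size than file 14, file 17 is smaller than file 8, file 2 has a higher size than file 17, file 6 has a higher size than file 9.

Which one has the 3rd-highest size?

The consecutive relations fix a unique order: file 7 < file 17 < file 2 < file 15 < file 5 < file 9 < file 1 < file 14 < file 4 < file 6 < file 10 < file 8.
The 3rd largest is file 6.

file 6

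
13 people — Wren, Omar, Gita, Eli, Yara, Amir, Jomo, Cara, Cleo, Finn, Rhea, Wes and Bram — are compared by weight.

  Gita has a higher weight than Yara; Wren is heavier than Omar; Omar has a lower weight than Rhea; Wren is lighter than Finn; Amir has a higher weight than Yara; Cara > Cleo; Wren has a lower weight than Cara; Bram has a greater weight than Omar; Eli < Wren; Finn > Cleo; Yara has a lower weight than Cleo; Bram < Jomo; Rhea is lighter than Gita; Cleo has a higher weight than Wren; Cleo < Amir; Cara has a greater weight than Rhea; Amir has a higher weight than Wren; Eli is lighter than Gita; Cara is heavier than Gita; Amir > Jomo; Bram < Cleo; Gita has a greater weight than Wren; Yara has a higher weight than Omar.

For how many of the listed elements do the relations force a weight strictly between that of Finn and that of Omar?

Chaining upward from Omar reaches: Wren, Bram, Yara, Jomo, Cleo, Amir, Rhea, Gita, Cara.
Chaining downward from Finn reaches: Eli, Wren, Bram, Yara, Cleo.
Strictly between Omar and Finn are those in both lists: Wren, Bram, Yara, Cleo — 4 elements.

4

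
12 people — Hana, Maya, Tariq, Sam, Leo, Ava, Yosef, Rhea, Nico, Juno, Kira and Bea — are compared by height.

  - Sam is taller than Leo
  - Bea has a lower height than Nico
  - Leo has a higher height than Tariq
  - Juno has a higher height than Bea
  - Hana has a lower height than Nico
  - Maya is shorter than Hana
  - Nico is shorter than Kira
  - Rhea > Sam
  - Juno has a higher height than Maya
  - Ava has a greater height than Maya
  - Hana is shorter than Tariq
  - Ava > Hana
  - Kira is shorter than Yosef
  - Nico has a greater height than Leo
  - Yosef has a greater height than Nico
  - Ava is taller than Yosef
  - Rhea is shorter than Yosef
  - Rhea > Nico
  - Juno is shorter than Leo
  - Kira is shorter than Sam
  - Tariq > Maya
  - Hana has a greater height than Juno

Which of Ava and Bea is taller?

Bea < Juno and Juno < Hana give Bea < Hana.
Then Hana < Tariq extends the chain to Tariq.
Then Tariq < Leo extends the chain to Leo.
Then Leo < Nico extends the chain to Nico.
With Nico < Kira: Bea < Juno < Hana < Tariq < Leo < Nico < Kira.
Then Kira < Sam extends the chain to Sam.
Then Sam < Rhea extends the chain to Rhea.
With Rhea < Yosef: Bea < Juno < Hana < Tariq < Leo < Nico < Kira < Sam < Rhea < Yosef.
With Yosef < Ava: Bea < Juno < Hana < Tariq < Leo < Nico < Kira < Sam < Rhea < Yosef < Ava.
So Bea < Ava; Ava is the taller of the two.

Ava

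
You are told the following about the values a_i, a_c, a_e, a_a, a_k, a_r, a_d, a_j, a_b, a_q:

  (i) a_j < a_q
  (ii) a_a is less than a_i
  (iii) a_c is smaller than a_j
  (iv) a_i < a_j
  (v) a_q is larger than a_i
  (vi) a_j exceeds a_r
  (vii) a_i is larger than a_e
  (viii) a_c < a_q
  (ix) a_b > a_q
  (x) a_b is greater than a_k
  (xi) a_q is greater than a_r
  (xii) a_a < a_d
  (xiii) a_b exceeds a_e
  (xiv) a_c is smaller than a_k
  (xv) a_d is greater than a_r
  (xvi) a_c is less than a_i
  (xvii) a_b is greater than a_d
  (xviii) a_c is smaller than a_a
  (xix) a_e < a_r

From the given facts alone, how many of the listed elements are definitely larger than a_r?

Directly above a_r: a_j, a_q, a_d.
One step further: a_b (4 so far).
Nothing else is reachable above a_r; 4 in all.

4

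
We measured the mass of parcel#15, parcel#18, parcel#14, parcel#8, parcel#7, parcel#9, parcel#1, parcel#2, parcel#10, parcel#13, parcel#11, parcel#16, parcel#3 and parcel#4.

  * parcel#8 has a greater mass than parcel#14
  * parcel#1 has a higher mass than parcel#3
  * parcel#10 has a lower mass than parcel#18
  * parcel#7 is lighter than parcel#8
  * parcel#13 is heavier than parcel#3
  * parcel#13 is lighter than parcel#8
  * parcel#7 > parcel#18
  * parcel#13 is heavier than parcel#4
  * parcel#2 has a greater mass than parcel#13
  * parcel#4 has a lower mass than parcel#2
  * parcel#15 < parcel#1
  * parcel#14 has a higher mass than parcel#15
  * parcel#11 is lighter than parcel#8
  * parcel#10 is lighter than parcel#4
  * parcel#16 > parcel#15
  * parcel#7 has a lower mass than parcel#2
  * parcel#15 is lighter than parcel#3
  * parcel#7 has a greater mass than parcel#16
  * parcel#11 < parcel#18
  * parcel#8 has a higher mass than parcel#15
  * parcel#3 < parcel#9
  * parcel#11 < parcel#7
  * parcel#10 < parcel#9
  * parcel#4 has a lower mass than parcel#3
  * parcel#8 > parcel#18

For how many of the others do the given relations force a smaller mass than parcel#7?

Directly below parcel#7: parcel#11, parcel#18, parcel#16.
One step further: parcel#10, parcel#15 (5 so far).
No other element is forced below parcel#7 by the given relations, so the count is 5.

5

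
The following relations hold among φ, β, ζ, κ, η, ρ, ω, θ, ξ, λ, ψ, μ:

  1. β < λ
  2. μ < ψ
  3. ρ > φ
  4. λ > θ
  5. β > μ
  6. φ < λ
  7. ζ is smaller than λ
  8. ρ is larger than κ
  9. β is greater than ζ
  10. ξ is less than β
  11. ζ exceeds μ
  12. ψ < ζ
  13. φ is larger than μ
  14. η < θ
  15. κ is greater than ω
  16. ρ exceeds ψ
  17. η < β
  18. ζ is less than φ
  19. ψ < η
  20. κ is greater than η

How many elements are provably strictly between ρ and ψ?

4

Chaining upward from ψ reaches: η, ζ, θ, β, φ, κ, λ.
Chaining downward from ρ reaches: ω, μ, η, ζ, φ, κ.
Strictly between ψ and ρ are those in both lists: η, ζ, φ, κ — 4 elements.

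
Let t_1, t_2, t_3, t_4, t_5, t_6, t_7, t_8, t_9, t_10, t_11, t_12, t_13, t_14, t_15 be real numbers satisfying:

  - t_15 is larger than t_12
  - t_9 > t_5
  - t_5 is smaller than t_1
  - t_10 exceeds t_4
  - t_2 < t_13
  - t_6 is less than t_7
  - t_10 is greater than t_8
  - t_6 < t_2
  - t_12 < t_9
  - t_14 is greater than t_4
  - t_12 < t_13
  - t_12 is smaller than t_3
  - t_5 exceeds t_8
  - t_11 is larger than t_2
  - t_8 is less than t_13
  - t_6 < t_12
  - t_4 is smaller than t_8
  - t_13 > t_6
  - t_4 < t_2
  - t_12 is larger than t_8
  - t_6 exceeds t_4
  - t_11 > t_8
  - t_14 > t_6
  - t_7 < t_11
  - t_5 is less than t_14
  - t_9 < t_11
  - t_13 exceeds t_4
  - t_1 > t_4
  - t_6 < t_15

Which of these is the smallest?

t_4

Chaining upward from t_4: directly above it, t_6, t_8, t_2, t_13, t_1, t_10, t_14; then t_7, t_5, t_12, t_11, t_15; then t_9, t_3.
That covers every other element, and nothing is given below t_4, so t_4 is the smallest.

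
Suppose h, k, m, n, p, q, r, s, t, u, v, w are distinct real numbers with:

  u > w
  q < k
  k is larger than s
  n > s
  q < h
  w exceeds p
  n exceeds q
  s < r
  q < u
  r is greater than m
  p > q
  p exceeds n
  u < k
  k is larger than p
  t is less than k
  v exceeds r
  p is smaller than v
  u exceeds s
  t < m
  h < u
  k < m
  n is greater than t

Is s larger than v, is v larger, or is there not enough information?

The relevant relations are s < n; n < p; p < w; w < u; u < k; k < m; m < r; r < v.
Together: s < n < p < w < u < k < m < r < v.
So v is larger.

v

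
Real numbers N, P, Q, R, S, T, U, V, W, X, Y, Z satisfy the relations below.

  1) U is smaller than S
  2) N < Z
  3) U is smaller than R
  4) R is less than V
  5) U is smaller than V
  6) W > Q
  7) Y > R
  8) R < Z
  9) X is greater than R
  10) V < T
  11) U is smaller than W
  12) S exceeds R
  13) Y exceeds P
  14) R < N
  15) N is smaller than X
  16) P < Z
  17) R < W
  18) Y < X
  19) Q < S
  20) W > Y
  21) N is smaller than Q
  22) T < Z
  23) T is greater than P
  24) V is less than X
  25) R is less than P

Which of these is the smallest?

R is not least since U < R; P is not least since R < P; N is not least since R < N; Q is not least since N < Q; Y is not least since P < Y; V is not least since R < V; T is not least since P < T; W is not least since U < W; Z is not least since R < Z; X is not least since N < X; S is not least since U < S.
Only U has nothing below it, so U is the smallest.

U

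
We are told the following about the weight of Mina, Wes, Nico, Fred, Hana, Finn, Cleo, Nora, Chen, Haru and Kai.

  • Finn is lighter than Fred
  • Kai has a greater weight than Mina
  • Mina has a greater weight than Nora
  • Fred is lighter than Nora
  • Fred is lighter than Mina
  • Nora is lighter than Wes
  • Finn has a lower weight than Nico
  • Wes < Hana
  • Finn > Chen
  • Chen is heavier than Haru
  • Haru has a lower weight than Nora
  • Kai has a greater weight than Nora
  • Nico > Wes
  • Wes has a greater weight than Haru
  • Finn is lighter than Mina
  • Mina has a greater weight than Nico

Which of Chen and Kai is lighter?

The relevant relations are Chen < Finn; Finn < Fred; Fred < Nora; Nora < Wes; Wes < Nico; Nico < Mina; Mina < Kai.
Together: Chen < Finn < Fred < Nora < Wes < Nico < Mina < Kai.
So Chen < Kai; Chen is the lighter of the two.

Chen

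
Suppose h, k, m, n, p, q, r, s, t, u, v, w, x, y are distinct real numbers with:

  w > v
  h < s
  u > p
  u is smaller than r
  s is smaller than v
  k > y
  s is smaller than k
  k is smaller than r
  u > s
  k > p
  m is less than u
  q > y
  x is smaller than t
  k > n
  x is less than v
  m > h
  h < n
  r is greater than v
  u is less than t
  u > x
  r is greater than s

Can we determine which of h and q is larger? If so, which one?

Following every chain through h: above h we get n, s, m, v, u, k, r, w, t.
q is not reached, and no chain runs the other way from q to h.
So the given relations leave the order of h and q undetermined.

undetermined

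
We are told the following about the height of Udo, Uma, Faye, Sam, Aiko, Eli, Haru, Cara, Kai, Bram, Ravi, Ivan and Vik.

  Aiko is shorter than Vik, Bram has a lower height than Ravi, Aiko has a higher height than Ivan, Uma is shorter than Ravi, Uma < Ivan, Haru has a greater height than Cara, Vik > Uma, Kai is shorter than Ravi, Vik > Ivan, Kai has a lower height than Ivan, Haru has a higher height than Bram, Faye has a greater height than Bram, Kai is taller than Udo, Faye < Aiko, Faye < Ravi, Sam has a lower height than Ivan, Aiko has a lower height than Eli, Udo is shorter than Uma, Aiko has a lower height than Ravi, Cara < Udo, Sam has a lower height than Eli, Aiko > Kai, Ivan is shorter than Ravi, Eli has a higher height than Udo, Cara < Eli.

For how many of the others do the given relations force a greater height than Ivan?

Directly above Ivan: Aiko, Ravi, Vik.
One step further: Eli (4 so far).
Nothing else is reachable above Ivan; 4 in all.

4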